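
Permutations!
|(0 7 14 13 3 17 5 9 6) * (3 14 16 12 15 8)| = 22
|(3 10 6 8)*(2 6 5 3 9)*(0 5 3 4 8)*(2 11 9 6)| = 10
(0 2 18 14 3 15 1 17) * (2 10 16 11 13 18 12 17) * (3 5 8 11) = (0 10 16 3 15 1 2 12 17)(5 8 11 13 18 14) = [10, 2, 12, 15, 4, 8, 6, 7, 11, 9, 16, 13, 17, 18, 5, 1, 3, 0, 14]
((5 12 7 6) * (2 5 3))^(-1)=(2 3 6 7 12 5)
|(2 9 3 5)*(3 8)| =|(2 9 8 3 5)| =5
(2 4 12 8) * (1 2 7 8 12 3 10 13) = [0, 2, 4, 10, 3, 5, 6, 8, 7, 9, 13, 11, 12, 1] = (1 2 4 3 10 13)(7 8)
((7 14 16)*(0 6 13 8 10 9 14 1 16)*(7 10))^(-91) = ((0 6 13 8 7 1 16 10 9 14))^(-91) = (0 14 9 10 16 1 7 8 13 6)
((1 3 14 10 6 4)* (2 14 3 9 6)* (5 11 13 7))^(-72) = (14)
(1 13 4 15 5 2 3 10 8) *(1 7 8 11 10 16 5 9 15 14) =(1 13 4 14)(2 3 16 5)(7 8)(9 15)(10 11) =[0, 13, 3, 16, 14, 2, 6, 8, 7, 15, 11, 10, 12, 4, 1, 9, 5]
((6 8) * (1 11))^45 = (1 11)(6 8)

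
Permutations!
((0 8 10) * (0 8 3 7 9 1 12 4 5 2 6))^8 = ((0 3 7 9 1 12 4 5 2 6)(8 10))^8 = (0 2 4 1 7)(3 6 5 12 9)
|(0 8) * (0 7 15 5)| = |(0 8 7 15 5)| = 5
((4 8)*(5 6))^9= (4 8)(5 6)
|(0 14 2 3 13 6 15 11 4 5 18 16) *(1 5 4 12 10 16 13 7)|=15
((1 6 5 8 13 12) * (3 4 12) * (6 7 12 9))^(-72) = (3 8 6 4 13 5 9)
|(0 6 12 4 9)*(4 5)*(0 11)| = 7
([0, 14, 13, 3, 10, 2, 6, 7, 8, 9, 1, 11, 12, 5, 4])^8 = (14)(2 5 13)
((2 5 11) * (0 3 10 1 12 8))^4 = (0 12 10)(1 3 8)(2 5 11)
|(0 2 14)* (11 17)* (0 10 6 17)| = 7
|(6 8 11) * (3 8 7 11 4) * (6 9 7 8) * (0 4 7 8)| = 4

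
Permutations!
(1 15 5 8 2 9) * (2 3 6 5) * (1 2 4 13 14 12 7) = [0, 15, 9, 6, 13, 8, 5, 1, 3, 2, 10, 11, 7, 14, 12, 4] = (1 15 4 13 14 12 7)(2 9)(3 6 5 8)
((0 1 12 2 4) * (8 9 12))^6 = (0 4 2 12 9 8 1)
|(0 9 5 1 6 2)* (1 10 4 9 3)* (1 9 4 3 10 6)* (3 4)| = 8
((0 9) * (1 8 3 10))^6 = (1 3)(8 10)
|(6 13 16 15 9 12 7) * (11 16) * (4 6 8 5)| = 11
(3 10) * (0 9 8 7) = (0 9 8 7)(3 10) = [9, 1, 2, 10, 4, 5, 6, 0, 7, 8, 3]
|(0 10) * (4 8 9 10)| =|(0 4 8 9 10)| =5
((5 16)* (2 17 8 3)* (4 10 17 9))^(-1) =((2 9 4 10 17 8 3)(5 16))^(-1) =(2 3 8 17 10 4 9)(5 16)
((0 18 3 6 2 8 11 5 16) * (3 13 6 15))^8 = ((0 18 13 6 2 8 11 5 16)(3 15))^8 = (0 16 5 11 8 2 6 13 18)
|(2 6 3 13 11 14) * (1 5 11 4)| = 9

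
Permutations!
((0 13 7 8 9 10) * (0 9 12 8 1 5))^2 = (0 7 5 13 1)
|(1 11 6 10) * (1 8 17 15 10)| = 12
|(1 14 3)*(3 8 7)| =|(1 14 8 7 3)| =5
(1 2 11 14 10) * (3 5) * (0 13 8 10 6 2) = (0 13 8 10 1)(2 11 14 6)(3 5) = [13, 0, 11, 5, 4, 3, 2, 7, 10, 9, 1, 14, 12, 8, 6]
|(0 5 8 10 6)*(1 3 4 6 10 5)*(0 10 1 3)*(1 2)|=14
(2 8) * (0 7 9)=(0 7 9)(2 8)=[7, 1, 8, 3, 4, 5, 6, 9, 2, 0]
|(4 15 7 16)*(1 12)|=|(1 12)(4 15 7 16)|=4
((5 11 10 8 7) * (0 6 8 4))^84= (0 5)(4 7)(6 11)(8 10)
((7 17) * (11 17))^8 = ((7 11 17))^8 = (7 17 11)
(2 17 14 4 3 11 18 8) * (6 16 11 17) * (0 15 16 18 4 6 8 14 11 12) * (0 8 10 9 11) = (0 15 16 12 8 2 10 9 11 4 3 17)(6 18 14) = [15, 1, 10, 17, 3, 5, 18, 7, 2, 11, 9, 4, 8, 13, 6, 16, 12, 0, 14]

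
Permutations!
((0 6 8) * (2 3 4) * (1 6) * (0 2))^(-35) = (8)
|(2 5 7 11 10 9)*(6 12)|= 6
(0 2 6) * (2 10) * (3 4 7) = (0 10 2 6)(3 4 7) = [10, 1, 6, 4, 7, 5, 0, 3, 8, 9, 2]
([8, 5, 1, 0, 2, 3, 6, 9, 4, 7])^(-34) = [8, 5, 1, 0, 2, 3, 6, 7, 4, 9]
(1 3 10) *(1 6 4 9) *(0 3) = [3, 0, 2, 10, 9, 5, 4, 7, 8, 1, 6] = (0 3 10 6 4 9 1)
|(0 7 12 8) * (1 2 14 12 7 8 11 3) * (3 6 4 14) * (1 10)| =20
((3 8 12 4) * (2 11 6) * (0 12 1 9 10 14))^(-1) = (0 14 10 9 1 8 3 4 12)(2 6 11)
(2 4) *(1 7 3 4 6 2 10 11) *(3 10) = (1 7 10 11)(2 6)(3 4) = [0, 7, 6, 4, 3, 5, 2, 10, 8, 9, 11, 1]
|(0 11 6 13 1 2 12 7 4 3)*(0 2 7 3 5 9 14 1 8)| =|(0 11 6 13 8)(1 7 4 5 9 14)(2 12 3)| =30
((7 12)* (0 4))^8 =((0 4)(7 12))^8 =(12)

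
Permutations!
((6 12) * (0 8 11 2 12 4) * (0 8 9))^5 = (0 9)(2 11 8 4 6 12) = ((0 9)(2 12 6 4 8 11))^5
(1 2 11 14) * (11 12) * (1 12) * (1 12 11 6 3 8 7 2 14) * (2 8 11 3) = (1 14 3 11)(2 12 6)(7 8) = [0, 14, 12, 11, 4, 5, 2, 8, 7, 9, 10, 1, 6, 13, 3]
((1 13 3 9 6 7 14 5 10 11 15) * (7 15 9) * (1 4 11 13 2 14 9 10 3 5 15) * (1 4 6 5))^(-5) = (1 6 13 15 10 14 11 2 4)(3 5 9 7)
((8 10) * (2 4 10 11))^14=((2 4 10 8 11))^14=(2 11 8 10 4)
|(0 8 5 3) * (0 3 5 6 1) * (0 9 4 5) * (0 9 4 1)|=12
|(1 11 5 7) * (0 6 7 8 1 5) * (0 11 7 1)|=|(11)(0 6 1 7 5 8)|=6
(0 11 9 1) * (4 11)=[4, 0, 2, 3, 11, 5, 6, 7, 8, 1, 10, 9]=(0 4 11 9 1)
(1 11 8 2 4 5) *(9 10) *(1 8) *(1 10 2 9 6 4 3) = [0, 11, 3, 1, 5, 8, 4, 7, 9, 2, 6, 10] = (1 11 10 6 4 5 8 9 2 3)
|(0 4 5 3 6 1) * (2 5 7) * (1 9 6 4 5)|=|(0 5 3 4 7 2 1)(6 9)|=14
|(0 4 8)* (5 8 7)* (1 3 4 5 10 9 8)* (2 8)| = |(0 5 1 3 4 7 10 9 2 8)| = 10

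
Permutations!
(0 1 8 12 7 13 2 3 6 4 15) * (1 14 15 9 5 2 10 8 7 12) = (0 14 15)(1 7 13 10 8)(2 3 6 4 9 5) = [14, 7, 3, 6, 9, 2, 4, 13, 1, 5, 8, 11, 12, 10, 15, 0]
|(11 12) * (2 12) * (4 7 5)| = |(2 12 11)(4 7 5)| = 3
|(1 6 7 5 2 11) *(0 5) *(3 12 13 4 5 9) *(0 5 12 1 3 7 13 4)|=10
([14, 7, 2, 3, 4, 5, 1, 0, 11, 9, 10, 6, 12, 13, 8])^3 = [11, 14, 2, 3, 4, 5, 0, 8, 1, 9, 10, 7, 12, 13, 6]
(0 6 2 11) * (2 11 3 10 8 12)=[6, 1, 3, 10, 4, 5, 11, 7, 12, 9, 8, 0, 2]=(0 6 11)(2 3 10 8 12)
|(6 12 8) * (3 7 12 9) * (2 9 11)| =|(2 9 3 7 12 8 6 11)| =8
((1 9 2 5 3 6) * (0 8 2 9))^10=((9)(0 8 2 5 3 6 1))^10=(9)(0 5 1 2 6 8 3)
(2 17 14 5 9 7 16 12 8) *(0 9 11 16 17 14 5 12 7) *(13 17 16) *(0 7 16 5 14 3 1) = (0 9 7 5 11 13 17 14 12 8 2 3 1) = [9, 0, 3, 1, 4, 11, 6, 5, 2, 7, 10, 13, 8, 17, 12, 15, 16, 14]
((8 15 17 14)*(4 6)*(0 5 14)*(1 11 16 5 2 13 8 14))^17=((0 2 13 8 15 17)(1 11 16 5)(4 6))^17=(0 17 15 8 13 2)(1 11 16 5)(4 6)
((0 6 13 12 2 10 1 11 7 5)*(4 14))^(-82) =(14)(0 7 1 2 13)(5 11 10 12 6)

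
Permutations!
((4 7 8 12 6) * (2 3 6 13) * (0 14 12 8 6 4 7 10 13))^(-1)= (0 12 14)(2 13 10 4 3)(6 7)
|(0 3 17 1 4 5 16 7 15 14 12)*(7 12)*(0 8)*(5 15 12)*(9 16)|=30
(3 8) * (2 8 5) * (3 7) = (2 8 7 3 5) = [0, 1, 8, 5, 4, 2, 6, 3, 7]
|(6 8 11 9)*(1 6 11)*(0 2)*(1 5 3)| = 10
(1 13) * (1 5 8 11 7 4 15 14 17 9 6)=[0, 13, 2, 3, 15, 8, 1, 4, 11, 6, 10, 7, 12, 5, 17, 14, 16, 9]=(1 13 5 8 11 7 4 15 14 17 9 6)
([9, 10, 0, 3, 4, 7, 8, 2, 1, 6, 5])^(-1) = (0 2 7 5 10 1 8 6 9)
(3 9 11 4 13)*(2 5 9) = [0, 1, 5, 2, 13, 9, 6, 7, 8, 11, 10, 4, 12, 3] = (2 5 9 11 4 13 3)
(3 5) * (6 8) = (3 5)(6 8) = [0, 1, 2, 5, 4, 3, 8, 7, 6]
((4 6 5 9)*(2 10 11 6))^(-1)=(2 4 9 5 6 11 10)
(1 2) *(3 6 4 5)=(1 2)(3 6 4 5)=[0, 2, 1, 6, 5, 3, 4]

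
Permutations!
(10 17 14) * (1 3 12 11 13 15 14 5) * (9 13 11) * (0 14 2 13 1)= [14, 3, 13, 12, 4, 0, 6, 7, 8, 1, 17, 11, 9, 15, 10, 2, 16, 5]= (0 14 10 17 5)(1 3 12 9)(2 13 15)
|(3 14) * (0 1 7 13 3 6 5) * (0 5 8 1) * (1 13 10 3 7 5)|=14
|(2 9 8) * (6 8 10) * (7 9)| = |(2 7 9 10 6 8)| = 6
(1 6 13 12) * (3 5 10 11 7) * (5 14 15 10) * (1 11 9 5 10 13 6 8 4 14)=(1 8 4 14 15 13 12 11 7 3)(5 10 9)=[0, 8, 2, 1, 14, 10, 6, 3, 4, 5, 9, 7, 11, 12, 15, 13]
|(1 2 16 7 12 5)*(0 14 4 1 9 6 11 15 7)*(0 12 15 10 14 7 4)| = |(0 7 15 4 1 2 16 12 5 9 6 11 10 14)| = 14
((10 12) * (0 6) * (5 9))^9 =((0 6)(5 9)(10 12))^9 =(0 6)(5 9)(10 12)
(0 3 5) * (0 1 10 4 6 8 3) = (1 10 4 6 8 3 5) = [0, 10, 2, 5, 6, 1, 8, 7, 3, 9, 4]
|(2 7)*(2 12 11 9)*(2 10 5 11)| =|(2 7 12)(5 11 9 10)| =12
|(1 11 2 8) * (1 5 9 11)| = |(2 8 5 9 11)| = 5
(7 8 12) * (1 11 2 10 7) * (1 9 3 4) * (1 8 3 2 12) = (1 11 12 9 2 10 7 3 4 8) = [0, 11, 10, 4, 8, 5, 6, 3, 1, 2, 7, 12, 9]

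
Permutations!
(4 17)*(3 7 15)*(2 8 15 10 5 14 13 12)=(2 8 15 3 7 10 5 14 13 12)(4 17)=[0, 1, 8, 7, 17, 14, 6, 10, 15, 9, 5, 11, 2, 12, 13, 3, 16, 4]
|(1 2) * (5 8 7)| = |(1 2)(5 8 7)| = 6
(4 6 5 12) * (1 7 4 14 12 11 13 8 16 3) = (1 7 4 6 5 11 13 8 16 3)(12 14) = [0, 7, 2, 1, 6, 11, 5, 4, 16, 9, 10, 13, 14, 8, 12, 15, 3]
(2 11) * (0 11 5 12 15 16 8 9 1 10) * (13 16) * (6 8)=[11, 10, 5, 3, 4, 12, 8, 7, 9, 1, 0, 2, 15, 16, 14, 13, 6]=(0 11 2 5 12 15 13 16 6 8 9 1 10)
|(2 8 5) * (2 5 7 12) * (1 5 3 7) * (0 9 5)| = |(0 9 5 3 7 12 2 8 1)| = 9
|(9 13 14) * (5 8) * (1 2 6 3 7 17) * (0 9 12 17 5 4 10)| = 15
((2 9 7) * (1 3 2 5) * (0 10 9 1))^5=(10)(1 2 3)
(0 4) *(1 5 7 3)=(0 4)(1 5 7 3)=[4, 5, 2, 1, 0, 7, 6, 3]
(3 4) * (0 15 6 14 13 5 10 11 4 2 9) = (0 15 6 14 13 5 10 11 4 3 2 9) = [15, 1, 9, 2, 3, 10, 14, 7, 8, 0, 11, 4, 12, 5, 13, 6]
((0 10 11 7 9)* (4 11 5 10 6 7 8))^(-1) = ((0 6 7 9)(4 11 8)(5 10))^(-1) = (0 9 7 6)(4 8 11)(5 10)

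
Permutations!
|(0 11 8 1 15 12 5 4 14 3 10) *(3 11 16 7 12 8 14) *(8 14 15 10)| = |(0 16 7 12 5 4 3 8 1 10)(11 15 14)| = 30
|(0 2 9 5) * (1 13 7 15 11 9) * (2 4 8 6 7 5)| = |(0 4 8 6 7 15 11 9 2 1 13 5)| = 12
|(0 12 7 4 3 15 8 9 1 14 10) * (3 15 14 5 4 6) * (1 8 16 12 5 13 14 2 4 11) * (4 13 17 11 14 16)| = |(0 5 14 10)(1 17 11)(2 13 16 12 7 6 3)(4 15)(8 9)| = 84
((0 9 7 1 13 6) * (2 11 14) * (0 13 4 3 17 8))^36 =(0 4)(1 8)(3 9)(7 17)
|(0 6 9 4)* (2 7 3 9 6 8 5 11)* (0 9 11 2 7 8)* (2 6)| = 12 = |(2 8 5 6)(3 11 7)(4 9)|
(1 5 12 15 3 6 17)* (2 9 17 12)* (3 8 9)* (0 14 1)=(0 14 1 5 2 3 6 12 15 8 9 17)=[14, 5, 3, 6, 4, 2, 12, 7, 9, 17, 10, 11, 15, 13, 1, 8, 16, 0]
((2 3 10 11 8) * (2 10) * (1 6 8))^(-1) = ((1 6 8 10 11)(2 3))^(-1) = (1 11 10 8 6)(2 3)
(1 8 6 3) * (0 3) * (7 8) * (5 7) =(0 3 1 5 7 8 6) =[3, 5, 2, 1, 4, 7, 0, 8, 6]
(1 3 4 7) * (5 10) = (1 3 4 7)(5 10) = [0, 3, 2, 4, 7, 10, 6, 1, 8, 9, 5]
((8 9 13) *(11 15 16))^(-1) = (8 13 9)(11 16 15)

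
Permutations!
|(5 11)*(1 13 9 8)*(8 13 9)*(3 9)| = |(1 3 9 13 8)(5 11)| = 10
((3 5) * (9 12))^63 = (3 5)(9 12)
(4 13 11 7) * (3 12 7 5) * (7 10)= (3 12 10 7 4 13 11 5)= [0, 1, 2, 12, 13, 3, 6, 4, 8, 9, 7, 5, 10, 11]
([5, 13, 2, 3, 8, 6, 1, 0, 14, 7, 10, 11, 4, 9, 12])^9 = [6, 9, 2, 3, 8, 1, 13, 5, 14, 0, 10, 11, 4, 7, 12]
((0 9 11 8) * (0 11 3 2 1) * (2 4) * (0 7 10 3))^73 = (0 9)(1 7 10 3 4 2)(8 11) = ((0 9)(1 7 10 3 4 2)(8 11))^73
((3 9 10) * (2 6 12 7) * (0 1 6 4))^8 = (0 1 6 12 7 2 4)(3 10 9) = ((0 1 6 12 7 2 4)(3 9 10))^8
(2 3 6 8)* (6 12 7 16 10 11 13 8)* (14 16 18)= [0, 1, 3, 12, 4, 5, 6, 18, 2, 9, 11, 13, 7, 8, 16, 15, 10, 17, 14]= (2 3 12 7 18 14 16 10 11 13 8)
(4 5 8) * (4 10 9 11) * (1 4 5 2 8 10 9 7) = (1 4 2 8 9 11 5 10 7) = [0, 4, 8, 3, 2, 10, 6, 1, 9, 11, 7, 5]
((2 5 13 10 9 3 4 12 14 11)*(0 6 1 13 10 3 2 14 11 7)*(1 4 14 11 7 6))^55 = (0 1 13 3 14 6 4 12 7)(2 9 10 5)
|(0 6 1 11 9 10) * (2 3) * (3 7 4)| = |(0 6 1 11 9 10)(2 7 4 3)| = 12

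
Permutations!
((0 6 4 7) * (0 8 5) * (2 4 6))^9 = ((0 2 4 7 8 5))^9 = (0 7)(2 8)(4 5)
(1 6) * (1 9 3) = [0, 6, 2, 1, 4, 5, 9, 7, 8, 3] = (1 6 9 3)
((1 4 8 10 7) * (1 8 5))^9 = ((1 4 5)(7 8 10))^9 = (10)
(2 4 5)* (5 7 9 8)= (2 4 7 9 8 5)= [0, 1, 4, 3, 7, 2, 6, 9, 5, 8]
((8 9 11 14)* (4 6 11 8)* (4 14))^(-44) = (14)(4 6 11)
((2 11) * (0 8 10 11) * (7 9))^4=(0 2 11 10 8)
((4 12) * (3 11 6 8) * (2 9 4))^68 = ((2 9 4 12)(3 11 6 8))^68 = (12)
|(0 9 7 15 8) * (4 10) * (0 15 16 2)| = |(0 9 7 16 2)(4 10)(8 15)| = 10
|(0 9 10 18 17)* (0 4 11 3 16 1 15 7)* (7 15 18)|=|(0 9 10 7)(1 18 17 4 11 3 16)|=28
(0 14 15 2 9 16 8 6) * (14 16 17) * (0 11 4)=(0 16 8 6 11 4)(2 9 17 14 15)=[16, 1, 9, 3, 0, 5, 11, 7, 6, 17, 10, 4, 12, 13, 15, 2, 8, 14]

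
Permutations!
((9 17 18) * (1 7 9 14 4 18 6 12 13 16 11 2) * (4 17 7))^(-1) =(1 2 11 16 13 12 6 17 14 18 4)(7 9)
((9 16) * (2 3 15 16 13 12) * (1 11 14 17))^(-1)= ((1 11 14 17)(2 3 15 16 9 13 12))^(-1)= (1 17 14 11)(2 12 13 9 16 15 3)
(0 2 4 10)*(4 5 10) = (0 2 5 10) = [2, 1, 5, 3, 4, 10, 6, 7, 8, 9, 0]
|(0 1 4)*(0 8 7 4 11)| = |(0 1 11)(4 8 7)| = 3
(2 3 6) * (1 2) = (1 2 3 6) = [0, 2, 3, 6, 4, 5, 1]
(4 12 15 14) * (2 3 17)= (2 3 17)(4 12 15 14)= [0, 1, 3, 17, 12, 5, 6, 7, 8, 9, 10, 11, 15, 13, 4, 14, 16, 2]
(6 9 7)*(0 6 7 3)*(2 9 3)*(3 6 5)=[5, 1, 9, 0, 4, 3, 6, 7, 8, 2]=(0 5 3)(2 9)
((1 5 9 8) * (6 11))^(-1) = ((1 5 9 8)(6 11))^(-1) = (1 8 9 5)(6 11)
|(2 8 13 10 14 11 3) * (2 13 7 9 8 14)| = 6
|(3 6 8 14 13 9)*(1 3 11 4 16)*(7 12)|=10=|(1 3 6 8 14 13 9 11 4 16)(7 12)|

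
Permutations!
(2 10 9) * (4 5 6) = (2 10 9)(4 5 6) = [0, 1, 10, 3, 5, 6, 4, 7, 8, 2, 9]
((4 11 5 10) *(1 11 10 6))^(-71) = ((1 11 5 6)(4 10))^(-71) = (1 11 5 6)(4 10)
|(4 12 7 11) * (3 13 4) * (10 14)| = 6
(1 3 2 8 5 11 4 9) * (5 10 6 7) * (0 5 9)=[5, 3, 8, 2, 0, 11, 7, 9, 10, 1, 6, 4]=(0 5 11 4)(1 3 2 8 10 6 7 9)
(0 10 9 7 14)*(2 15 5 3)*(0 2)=[10, 1, 15, 0, 4, 3, 6, 14, 8, 7, 9, 11, 12, 13, 2, 5]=(0 10 9 7 14 2 15 5 3)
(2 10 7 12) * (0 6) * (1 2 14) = [6, 2, 10, 3, 4, 5, 0, 12, 8, 9, 7, 11, 14, 13, 1] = (0 6)(1 2 10 7 12 14)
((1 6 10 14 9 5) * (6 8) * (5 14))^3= (1 10 8 5 6)(9 14)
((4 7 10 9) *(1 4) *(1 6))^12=(10)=((1 4 7 10 9 6))^12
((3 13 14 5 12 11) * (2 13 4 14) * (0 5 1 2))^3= ((0 5 12 11 3 4 14 1 2 13))^3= (0 11 14 13 12 4 2 5 3 1)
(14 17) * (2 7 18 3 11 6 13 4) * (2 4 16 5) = (2 7 18 3 11 6 13 16 5)(14 17) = [0, 1, 7, 11, 4, 2, 13, 18, 8, 9, 10, 6, 12, 16, 17, 15, 5, 14, 3]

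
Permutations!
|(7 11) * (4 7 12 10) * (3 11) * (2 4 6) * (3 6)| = 4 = |(2 4 7 6)(3 11 12 10)|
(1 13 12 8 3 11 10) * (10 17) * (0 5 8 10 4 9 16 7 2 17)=(0 5 8 3 11)(1 13 12 10)(2 17 4 9 16 7)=[5, 13, 17, 11, 9, 8, 6, 2, 3, 16, 1, 0, 10, 12, 14, 15, 7, 4]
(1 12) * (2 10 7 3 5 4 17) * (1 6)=(1 12 6)(2 10 7 3 5 4 17)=[0, 12, 10, 5, 17, 4, 1, 3, 8, 9, 7, 11, 6, 13, 14, 15, 16, 2]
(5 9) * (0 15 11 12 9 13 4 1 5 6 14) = (0 15 11 12 9 6 14)(1 5 13 4) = [15, 5, 2, 3, 1, 13, 14, 7, 8, 6, 10, 12, 9, 4, 0, 11]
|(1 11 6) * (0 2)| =6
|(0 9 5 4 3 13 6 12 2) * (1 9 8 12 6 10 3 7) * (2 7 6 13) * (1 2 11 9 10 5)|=|(0 8 12 7 2)(1 10 3 11 9)(4 6 13 5)|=20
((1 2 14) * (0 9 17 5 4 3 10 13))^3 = ((0 9 17 5 4 3 10 13)(1 2 14))^3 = (0 5 10 9 4 13 17 3)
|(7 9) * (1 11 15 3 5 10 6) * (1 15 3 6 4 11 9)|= |(1 9 7)(3 5 10 4 11)(6 15)|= 30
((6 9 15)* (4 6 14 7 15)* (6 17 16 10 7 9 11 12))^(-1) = (4 9 14 15 7 10 16 17)(6 12 11)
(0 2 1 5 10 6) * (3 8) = [2, 5, 1, 8, 4, 10, 0, 7, 3, 9, 6] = (0 2 1 5 10 6)(3 8)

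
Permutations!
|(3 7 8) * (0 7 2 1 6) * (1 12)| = |(0 7 8 3 2 12 1 6)| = 8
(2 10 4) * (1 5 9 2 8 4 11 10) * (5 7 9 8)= [0, 7, 1, 3, 5, 8, 6, 9, 4, 2, 11, 10]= (1 7 9 2)(4 5 8)(10 11)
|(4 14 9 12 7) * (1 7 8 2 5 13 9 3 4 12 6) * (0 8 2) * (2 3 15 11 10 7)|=24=|(0 8)(1 2 5 13 9 6)(3 4 14 15 11 10 7 12)|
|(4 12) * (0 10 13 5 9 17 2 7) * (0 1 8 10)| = 18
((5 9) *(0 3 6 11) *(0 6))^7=(0 3)(5 9)(6 11)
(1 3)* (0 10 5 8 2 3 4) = (0 10 5 8 2 3 1 4) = [10, 4, 3, 1, 0, 8, 6, 7, 2, 9, 5]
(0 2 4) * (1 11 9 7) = [2, 11, 4, 3, 0, 5, 6, 1, 8, 7, 10, 9] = (0 2 4)(1 11 9 7)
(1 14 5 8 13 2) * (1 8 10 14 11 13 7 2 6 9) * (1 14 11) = (2 8 7)(5 10 11 13 6 9 14) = [0, 1, 8, 3, 4, 10, 9, 2, 7, 14, 11, 13, 12, 6, 5]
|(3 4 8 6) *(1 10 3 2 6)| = 10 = |(1 10 3 4 8)(2 6)|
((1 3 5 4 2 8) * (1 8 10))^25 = ((1 3 5 4 2 10))^25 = (1 3 5 4 2 10)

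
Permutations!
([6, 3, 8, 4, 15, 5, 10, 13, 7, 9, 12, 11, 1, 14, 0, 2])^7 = (0 15 6 2 10 8 12 7 1 13 3 14 4)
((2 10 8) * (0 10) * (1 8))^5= (10)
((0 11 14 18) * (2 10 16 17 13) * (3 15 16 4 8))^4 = (18)(2 3 13 8 17 4 16 10 15)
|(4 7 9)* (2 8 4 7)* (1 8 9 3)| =|(1 8 4 2 9 7 3)| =7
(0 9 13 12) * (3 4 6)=(0 9 13 12)(3 4 6)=[9, 1, 2, 4, 6, 5, 3, 7, 8, 13, 10, 11, 0, 12]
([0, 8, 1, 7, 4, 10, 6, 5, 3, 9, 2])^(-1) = (1 2 10 5 7 3 8)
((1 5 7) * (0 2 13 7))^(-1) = ((0 2 13 7 1 5))^(-1) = (0 5 1 7 13 2)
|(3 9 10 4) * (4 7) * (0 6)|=|(0 6)(3 9 10 7 4)|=10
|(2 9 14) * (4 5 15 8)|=|(2 9 14)(4 5 15 8)|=12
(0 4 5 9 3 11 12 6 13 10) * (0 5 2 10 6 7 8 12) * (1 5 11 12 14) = (0 4 2 10 11)(1 5 9 3 12 7 8 14)(6 13) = [4, 5, 10, 12, 2, 9, 13, 8, 14, 3, 11, 0, 7, 6, 1]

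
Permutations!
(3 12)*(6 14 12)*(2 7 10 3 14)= (2 7 10 3 6)(12 14)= [0, 1, 7, 6, 4, 5, 2, 10, 8, 9, 3, 11, 14, 13, 12]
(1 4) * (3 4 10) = (1 10 3 4) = [0, 10, 2, 4, 1, 5, 6, 7, 8, 9, 3]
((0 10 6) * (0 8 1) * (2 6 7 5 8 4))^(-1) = (0 1 8 5 7 10)(2 4 6)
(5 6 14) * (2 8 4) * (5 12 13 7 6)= (2 8 4)(6 14 12 13 7)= [0, 1, 8, 3, 2, 5, 14, 6, 4, 9, 10, 11, 13, 7, 12]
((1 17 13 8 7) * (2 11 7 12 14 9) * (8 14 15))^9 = ((1 17 13 14 9 2 11 7)(8 12 15))^9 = (1 17 13 14 9 2 11 7)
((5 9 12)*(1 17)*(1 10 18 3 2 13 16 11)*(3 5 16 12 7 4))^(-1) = (1 11 16 12 13 2 3 4 7 9 5 18 10 17)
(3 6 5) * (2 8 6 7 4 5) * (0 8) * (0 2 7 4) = (0 8 6 7)(3 4 5) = [8, 1, 2, 4, 5, 3, 7, 0, 6]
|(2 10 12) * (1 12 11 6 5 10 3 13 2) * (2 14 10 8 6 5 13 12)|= |(1 2 3 12)(5 8 6 13 14 10 11)|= 28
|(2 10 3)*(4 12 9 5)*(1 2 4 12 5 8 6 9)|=21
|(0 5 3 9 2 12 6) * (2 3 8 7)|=|(0 5 8 7 2 12 6)(3 9)|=14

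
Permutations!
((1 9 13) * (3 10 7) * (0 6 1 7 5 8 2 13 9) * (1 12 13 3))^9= ((0 6 12 13 7 1)(2 3 10 5 8))^9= (0 13)(1 12)(2 8 5 10 3)(6 7)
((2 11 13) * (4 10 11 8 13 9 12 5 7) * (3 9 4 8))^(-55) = (2 3 9 12 5 7 8 13)(4 11 10)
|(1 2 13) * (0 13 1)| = |(0 13)(1 2)| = 2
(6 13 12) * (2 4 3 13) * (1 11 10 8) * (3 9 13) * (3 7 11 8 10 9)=(1 8)(2 4 3 7 11 9 13 12 6)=[0, 8, 4, 7, 3, 5, 2, 11, 1, 13, 10, 9, 6, 12]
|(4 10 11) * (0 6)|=|(0 6)(4 10 11)|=6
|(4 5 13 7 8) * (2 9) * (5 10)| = |(2 9)(4 10 5 13 7 8)| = 6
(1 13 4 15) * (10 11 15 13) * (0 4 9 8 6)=(0 4 13 9 8 6)(1 10 11 15)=[4, 10, 2, 3, 13, 5, 0, 7, 6, 8, 11, 15, 12, 9, 14, 1]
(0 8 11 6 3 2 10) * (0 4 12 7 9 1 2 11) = (0 8)(1 2 10 4 12 7 9)(3 11 6) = [8, 2, 10, 11, 12, 5, 3, 9, 0, 1, 4, 6, 7]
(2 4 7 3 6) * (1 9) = (1 9)(2 4 7 3 6) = [0, 9, 4, 6, 7, 5, 2, 3, 8, 1]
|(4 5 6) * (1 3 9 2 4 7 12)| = 9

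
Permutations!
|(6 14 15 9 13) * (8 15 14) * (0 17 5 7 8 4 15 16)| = 30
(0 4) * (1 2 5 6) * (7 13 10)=[4, 2, 5, 3, 0, 6, 1, 13, 8, 9, 7, 11, 12, 10]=(0 4)(1 2 5 6)(7 13 10)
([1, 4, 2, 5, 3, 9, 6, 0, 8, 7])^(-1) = [7, 0, 2, 4, 1, 3, 6, 9, 8, 5]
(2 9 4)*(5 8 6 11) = (2 9 4)(5 8 6 11) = [0, 1, 9, 3, 2, 8, 11, 7, 6, 4, 10, 5]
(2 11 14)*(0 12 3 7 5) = (0 12 3 7 5)(2 11 14) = [12, 1, 11, 7, 4, 0, 6, 5, 8, 9, 10, 14, 3, 13, 2]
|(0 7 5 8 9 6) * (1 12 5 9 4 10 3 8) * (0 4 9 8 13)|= 9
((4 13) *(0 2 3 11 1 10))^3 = (0 11)(1 2)(3 10)(4 13)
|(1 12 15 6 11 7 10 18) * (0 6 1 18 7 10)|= 15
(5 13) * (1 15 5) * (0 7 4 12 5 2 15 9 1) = (0 7 4 12 5 13)(1 9)(2 15) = [7, 9, 15, 3, 12, 13, 6, 4, 8, 1, 10, 11, 5, 0, 14, 2]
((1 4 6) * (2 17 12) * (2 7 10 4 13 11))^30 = (17)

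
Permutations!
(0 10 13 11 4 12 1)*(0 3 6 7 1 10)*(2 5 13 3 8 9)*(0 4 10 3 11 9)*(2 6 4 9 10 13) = (0 9 6 7 1 8)(2 5)(3 4 12)(10 11 13) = [9, 8, 5, 4, 12, 2, 7, 1, 0, 6, 11, 13, 3, 10]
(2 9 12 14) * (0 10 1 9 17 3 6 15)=(0 10 1 9 12 14 2 17 3 6 15)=[10, 9, 17, 6, 4, 5, 15, 7, 8, 12, 1, 11, 14, 13, 2, 0, 16, 3]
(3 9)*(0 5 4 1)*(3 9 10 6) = [5, 0, 2, 10, 1, 4, 3, 7, 8, 9, 6] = (0 5 4 1)(3 10 6)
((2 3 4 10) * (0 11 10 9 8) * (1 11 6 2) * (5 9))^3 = (11)(0 3 9 6 4 8 2 5) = ((0 6 2 3 4 5 9 8)(1 11 10))^3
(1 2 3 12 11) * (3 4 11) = (1 2 4 11)(3 12) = [0, 2, 4, 12, 11, 5, 6, 7, 8, 9, 10, 1, 3]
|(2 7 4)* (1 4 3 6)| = 6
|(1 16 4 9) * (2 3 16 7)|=7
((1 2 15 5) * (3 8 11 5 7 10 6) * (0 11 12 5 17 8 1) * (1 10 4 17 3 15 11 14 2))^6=(0 6 12 3 17 2 7)(4 14 15 5 10 8 11)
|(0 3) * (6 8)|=|(0 3)(6 8)|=2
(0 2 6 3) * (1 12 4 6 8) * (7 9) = (0 2 8 1 12 4 6 3)(7 9) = [2, 12, 8, 0, 6, 5, 3, 9, 1, 7, 10, 11, 4]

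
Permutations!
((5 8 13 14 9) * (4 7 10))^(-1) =((4 7 10)(5 8 13 14 9))^(-1) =(4 10 7)(5 9 14 13 8)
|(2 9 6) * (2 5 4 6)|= 6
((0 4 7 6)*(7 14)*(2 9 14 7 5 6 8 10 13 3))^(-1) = (0 6 5 14 9 2 3 13 10 8 7 4)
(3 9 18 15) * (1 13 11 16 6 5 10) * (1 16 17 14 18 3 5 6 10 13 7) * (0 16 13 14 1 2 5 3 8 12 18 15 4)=(0 16 10 13 11 17 1 7 2 5 14 15 3 9 8 12 18 4)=[16, 7, 5, 9, 0, 14, 6, 2, 12, 8, 13, 17, 18, 11, 15, 3, 10, 1, 4]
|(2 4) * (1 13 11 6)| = 4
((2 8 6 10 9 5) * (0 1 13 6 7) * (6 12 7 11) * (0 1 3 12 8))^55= ((0 3 12 7 1 13 8 11 6 10 9 5 2))^55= (0 7 8 10 2 12 13 6 5 3 1 11 9)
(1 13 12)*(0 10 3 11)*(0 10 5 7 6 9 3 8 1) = [5, 13, 2, 11, 4, 7, 9, 6, 1, 3, 8, 10, 0, 12] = (0 5 7 6 9 3 11 10 8 1 13 12)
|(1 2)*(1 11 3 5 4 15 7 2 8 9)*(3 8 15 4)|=|(1 15 7 2 11 8 9)(3 5)|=14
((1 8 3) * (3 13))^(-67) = ((1 8 13 3))^(-67) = (1 8 13 3)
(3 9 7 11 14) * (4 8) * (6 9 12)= [0, 1, 2, 12, 8, 5, 9, 11, 4, 7, 10, 14, 6, 13, 3]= (3 12 6 9 7 11 14)(4 8)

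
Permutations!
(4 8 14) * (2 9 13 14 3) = (2 9 13 14 4 8 3) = [0, 1, 9, 2, 8, 5, 6, 7, 3, 13, 10, 11, 12, 14, 4]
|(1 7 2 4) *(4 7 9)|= |(1 9 4)(2 7)|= 6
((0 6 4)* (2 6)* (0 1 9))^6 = ((0 2 6 4 1 9))^6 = (9)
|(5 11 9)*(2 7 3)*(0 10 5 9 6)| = 15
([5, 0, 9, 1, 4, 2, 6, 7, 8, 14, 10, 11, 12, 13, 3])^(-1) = (0 1 3 14 9 2 5)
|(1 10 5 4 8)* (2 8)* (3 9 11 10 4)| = |(1 4 2 8)(3 9 11 10 5)| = 20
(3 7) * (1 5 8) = (1 5 8)(3 7) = [0, 5, 2, 7, 4, 8, 6, 3, 1]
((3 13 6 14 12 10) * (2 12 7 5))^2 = (2 10 13 14 5 12 3 6 7)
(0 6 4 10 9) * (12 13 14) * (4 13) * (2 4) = (0 6 13 14 12 2 4 10 9) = [6, 1, 4, 3, 10, 5, 13, 7, 8, 0, 9, 11, 2, 14, 12]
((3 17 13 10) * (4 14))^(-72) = ((3 17 13 10)(4 14))^(-72) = (17)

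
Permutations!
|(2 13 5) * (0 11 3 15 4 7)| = 6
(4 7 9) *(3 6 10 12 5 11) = (3 6 10 12 5 11)(4 7 9) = [0, 1, 2, 6, 7, 11, 10, 9, 8, 4, 12, 3, 5]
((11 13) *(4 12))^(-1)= ((4 12)(11 13))^(-1)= (4 12)(11 13)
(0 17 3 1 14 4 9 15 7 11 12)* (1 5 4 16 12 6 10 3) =(0 17 1 14 16 12)(3 5 4 9 15 7 11 6 10) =[17, 14, 2, 5, 9, 4, 10, 11, 8, 15, 3, 6, 0, 13, 16, 7, 12, 1]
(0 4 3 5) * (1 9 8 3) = [4, 9, 2, 5, 1, 0, 6, 7, 3, 8] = (0 4 1 9 8 3 5)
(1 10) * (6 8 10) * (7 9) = (1 6 8 10)(7 9) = [0, 6, 2, 3, 4, 5, 8, 9, 10, 7, 1]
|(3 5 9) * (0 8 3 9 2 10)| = 6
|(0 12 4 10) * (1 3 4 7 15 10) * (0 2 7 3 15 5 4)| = 21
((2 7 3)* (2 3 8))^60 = ((2 7 8))^60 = (8)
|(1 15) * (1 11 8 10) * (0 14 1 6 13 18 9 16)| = 12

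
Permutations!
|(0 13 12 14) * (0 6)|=5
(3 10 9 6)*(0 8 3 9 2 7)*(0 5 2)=[8, 1, 7, 10, 4, 2, 9, 5, 3, 6, 0]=(0 8 3 10)(2 7 5)(6 9)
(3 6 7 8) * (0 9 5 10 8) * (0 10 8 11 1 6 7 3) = (0 9 5 8)(1 6 3 7 10 11) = [9, 6, 2, 7, 4, 8, 3, 10, 0, 5, 11, 1]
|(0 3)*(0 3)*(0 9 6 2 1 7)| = 6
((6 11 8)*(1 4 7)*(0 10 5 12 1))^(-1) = (0 7 4 1 12 5 10)(6 8 11)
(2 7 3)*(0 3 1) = (0 3 2 7 1) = [3, 0, 7, 2, 4, 5, 6, 1]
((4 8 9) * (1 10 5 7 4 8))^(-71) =(1 4 7 5 10)(8 9)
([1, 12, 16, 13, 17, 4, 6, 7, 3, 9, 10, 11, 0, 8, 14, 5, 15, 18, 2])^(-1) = (0 12 1)(2 18 17 4 5 15 16)(3 8 13)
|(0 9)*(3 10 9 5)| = 5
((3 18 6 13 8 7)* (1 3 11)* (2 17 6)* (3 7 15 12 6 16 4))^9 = (2 4)(3 17)(6 12 15 8 13)(16 18)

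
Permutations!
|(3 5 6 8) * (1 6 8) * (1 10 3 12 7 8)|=15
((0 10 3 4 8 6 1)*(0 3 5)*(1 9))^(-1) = (0 5 10)(1 9 6 8 4 3)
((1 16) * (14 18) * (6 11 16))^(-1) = ((1 6 11 16)(14 18))^(-1) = (1 16 11 6)(14 18)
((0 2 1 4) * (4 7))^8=(0 7 2 4 1)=((0 2 1 7 4))^8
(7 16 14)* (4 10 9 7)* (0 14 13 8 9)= (0 14 4 10)(7 16 13 8 9)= [14, 1, 2, 3, 10, 5, 6, 16, 9, 7, 0, 11, 12, 8, 4, 15, 13]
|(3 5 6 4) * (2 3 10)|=|(2 3 5 6 4 10)|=6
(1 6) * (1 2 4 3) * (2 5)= (1 6 5 2 4 3)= [0, 6, 4, 1, 3, 2, 5]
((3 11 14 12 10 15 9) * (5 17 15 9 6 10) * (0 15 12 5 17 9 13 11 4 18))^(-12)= ((0 15 6 10 13 11 14 5 9 3 4 18)(12 17))^(-12)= (18)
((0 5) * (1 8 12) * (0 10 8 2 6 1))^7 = (0 10 12 5 8)(1 2 6)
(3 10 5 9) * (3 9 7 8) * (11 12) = [0, 1, 2, 10, 4, 7, 6, 8, 3, 9, 5, 12, 11] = (3 10 5 7 8)(11 12)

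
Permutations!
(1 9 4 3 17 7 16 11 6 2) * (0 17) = (0 17 7 16 11 6 2 1 9 4 3) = [17, 9, 1, 0, 3, 5, 2, 16, 8, 4, 10, 6, 12, 13, 14, 15, 11, 7]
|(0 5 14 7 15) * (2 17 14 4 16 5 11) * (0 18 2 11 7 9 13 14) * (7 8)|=21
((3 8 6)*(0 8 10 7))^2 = ((0 8 6 3 10 7))^2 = (0 6 10)(3 7 8)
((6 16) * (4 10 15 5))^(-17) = ((4 10 15 5)(6 16))^(-17) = (4 5 15 10)(6 16)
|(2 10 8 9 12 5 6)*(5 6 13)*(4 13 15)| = 12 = |(2 10 8 9 12 6)(4 13 5 15)|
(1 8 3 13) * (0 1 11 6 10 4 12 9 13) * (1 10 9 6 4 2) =[10, 8, 1, 0, 12, 5, 9, 7, 3, 13, 2, 4, 6, 11] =(0 10 2 1 8 3)(4 12 6 9 13 11)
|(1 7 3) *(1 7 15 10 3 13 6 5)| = 8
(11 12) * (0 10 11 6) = (0 10 11 12 6) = [10, 1, 2, 3, 4, 5, 0, 7, 8, 9, 11, 12, 6]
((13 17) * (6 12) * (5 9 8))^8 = ((5 9 8)(6 12)(13 17))^8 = (17)(5 8 9)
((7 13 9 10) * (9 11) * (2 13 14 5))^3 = (2 9 14 13 10 5 11 7)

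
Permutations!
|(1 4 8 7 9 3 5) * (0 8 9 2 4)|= 9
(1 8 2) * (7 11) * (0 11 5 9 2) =(0 11 7 5 9 2 1 8) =[11, 8, 1, 3, 4, 9, 6, 5, 0, 2, 10, 7]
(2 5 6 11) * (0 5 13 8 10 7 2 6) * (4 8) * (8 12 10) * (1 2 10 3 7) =(0 5)(1 2 13 4 12 3 7 10)(6 11) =[5, 2, 13, 7, 12, 0, 11, 10, 8, 9, 1, 6, 3, 4]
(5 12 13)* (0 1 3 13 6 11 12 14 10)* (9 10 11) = [1, 3, 2, 13, 4, 14, 9, 7, 8, 10, 0, 12, 6, 5, 11] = (0 1 3 13 5 14 11 12 6 9 10)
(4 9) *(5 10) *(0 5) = (0 5 10)(4 9) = [5, 1, 2, 3, 9, 10, 6, 7, 8, 4, 0]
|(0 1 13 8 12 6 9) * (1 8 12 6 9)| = |(0 8 6 1 13 12 9)| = 7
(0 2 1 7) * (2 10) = (0 10 2 1 7) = [10, 7, 1, 3, 4, 5, 6, 0, 8, 9, 2]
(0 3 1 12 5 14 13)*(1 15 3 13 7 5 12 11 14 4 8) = (0 13)(1 11 14 7 5 4 8)(3 15) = [13, 11, 2, 15, 8, 4, 6, 5, 1, 9, 10, 14, 12, 0, 7, 3]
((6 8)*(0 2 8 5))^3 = (0 6 2 5 8)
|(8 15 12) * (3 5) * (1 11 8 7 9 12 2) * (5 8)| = |(1 11 5 3 8 15 2)(7 9 12)| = 21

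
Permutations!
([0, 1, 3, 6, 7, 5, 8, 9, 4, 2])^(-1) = [0, 1, 9, 2, 8, 5, 3, 4, 6, 7]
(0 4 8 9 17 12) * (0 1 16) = [4, 16, 2, 3, 8, 5, 6, 7, 9, 17, 10, 11, 1, 13, 14, 15, 0, 12] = (0 4 8 9 17 12 1 16)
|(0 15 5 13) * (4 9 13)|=|(0 15 5 4 9 13)|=6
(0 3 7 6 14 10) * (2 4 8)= (0 3 7 6 14 10)(2 4 8)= [3, 1, 4, 7, 8, 5, 14, 6, 2, 9, 0, 11, 12, 13, 10]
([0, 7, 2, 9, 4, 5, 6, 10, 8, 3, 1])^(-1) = (1 10 7)(3 9)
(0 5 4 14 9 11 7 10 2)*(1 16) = (0 5 4 14 9 11 7 10 2)(1 16) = [5, 16, 0, 3, 14, 4, 6, 10, 8, 11, 2, 7, 12, 13, 9, 15, 1]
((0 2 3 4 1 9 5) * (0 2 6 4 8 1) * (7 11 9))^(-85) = (0 4 6)(1 9 3 7 5 8 11 2)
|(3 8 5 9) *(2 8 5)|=|(2 8)(3 5 9)|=6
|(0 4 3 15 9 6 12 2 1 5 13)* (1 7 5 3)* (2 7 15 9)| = |(0 4 1 3 9 6 12 7 5 13)(2 15)| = 10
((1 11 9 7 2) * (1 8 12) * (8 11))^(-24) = (12)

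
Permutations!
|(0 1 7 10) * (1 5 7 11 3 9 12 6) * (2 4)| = 12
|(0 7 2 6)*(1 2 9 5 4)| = 8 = |(0 7 9 5 4 1 2 6)|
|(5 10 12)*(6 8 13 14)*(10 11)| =4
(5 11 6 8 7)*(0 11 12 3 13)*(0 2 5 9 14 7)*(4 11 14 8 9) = (0 14 7 4 11 6 9 8)(2 5 12 3 13) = [14, 1, 5, 13, 11, 12, 9, 4, 0, 8, 10, 6, 3, 2, 7]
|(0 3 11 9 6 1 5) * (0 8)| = |(0 3 11 9 6 1 5 8)| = 8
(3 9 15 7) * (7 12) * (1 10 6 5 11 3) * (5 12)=(1 10 6 12 7)(3 9 15 5 11)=[0, 10, 2, 9, 4, 11, 12, 1, 8, 15, 6, 3, 7, 13, 14, 5]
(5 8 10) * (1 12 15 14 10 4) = (1 12 15 14 10 5 8 4) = [0, 12, 2, 3, 1, 8, 6, 7, 4, 9, 5, 11, 15, 13, 10, 14]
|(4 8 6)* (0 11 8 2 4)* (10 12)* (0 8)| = |(0 11)(2 4)(6 8)(10 12)| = 2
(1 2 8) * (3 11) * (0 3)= (0 3 11)(1 2 8)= [3, 2, 8, 11, 4, 5, 6, 7, 1, 9, 10, 0]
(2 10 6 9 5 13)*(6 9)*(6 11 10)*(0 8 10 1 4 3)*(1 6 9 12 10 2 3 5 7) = [8, 4, 9, 0, 5, 13, 11, 1, 2, 7, 12, 6, 10, 3] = (0 8 2 9 7 1 4 5 13 3)(6 11)(10 12)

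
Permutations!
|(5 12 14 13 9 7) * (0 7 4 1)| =|(0 7 5 12 14 13 9 4 1)| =9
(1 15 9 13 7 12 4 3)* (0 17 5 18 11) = (0 17 5 18 11)(1 15 9 13 7 12 4 3) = [17, 15, 2, 1, 3, 18, 6, 12, 8, 13, 10, 0, 4, 7, 14, 9, 16, 5, 11]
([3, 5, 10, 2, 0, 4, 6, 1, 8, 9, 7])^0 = [0, 1, 2, 3, 4, 5, 6, 7, 8, 9, 10]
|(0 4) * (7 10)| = 2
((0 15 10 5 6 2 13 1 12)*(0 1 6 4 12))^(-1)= ((0 15 10 5 4 12 1)(2 13 6))^(-1)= (0 1 12 4 5 10 15)(2 6 13)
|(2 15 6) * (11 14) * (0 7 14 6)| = 7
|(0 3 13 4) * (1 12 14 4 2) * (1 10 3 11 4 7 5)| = |(0 11 4)(1 12 14 7 5)(2 10 3 13)| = 60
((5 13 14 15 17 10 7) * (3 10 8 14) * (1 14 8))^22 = (1 15)(3 7 13 10 5)(14 17)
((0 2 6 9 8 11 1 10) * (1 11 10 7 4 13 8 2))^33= ((0 1 7 4 13 8 10)(2 6 9))^33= (0 8 4 1 10 13 7)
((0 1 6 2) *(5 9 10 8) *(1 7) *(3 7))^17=(0 2 6 1 7 3)(5 9 10 8)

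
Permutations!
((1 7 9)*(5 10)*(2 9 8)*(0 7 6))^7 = (5 10)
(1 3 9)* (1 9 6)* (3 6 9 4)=(1 6)(3 9 4)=[0, 6, 2, 9, 3, 5, 1, 7, 8, 4]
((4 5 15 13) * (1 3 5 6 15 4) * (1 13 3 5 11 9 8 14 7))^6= ((1 5 4 6 15 3 11 9 8 14 7))^6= (1 11 5 9 4 8 6 14 15 7 3)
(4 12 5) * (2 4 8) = [0, 1, 4, 3, 12, 8, 6, 7, 2, 9, 10, 11, 5] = (2 4 12 5 8)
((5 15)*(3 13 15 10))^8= ((3 13 15 5 10))^8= (3 5 13 10 15)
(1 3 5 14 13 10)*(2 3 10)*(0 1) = (0 1 10)(2 3 5 14 13) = [1, 10, 3, 5, 4, 14, 6, 7, 8, 9, 0, 11, 12, 2, 13]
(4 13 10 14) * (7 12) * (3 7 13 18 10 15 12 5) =(3 7 5)(4 18 10 14)(12 13 15) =[0, 1, 2, 7, 18, 3, 6, 5, 8, 9, 14, 11, 13, 15, 4, 12, 16, 17, 10]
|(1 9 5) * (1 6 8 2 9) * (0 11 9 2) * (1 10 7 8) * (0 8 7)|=|(0 11 9 5 6 1 10)|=7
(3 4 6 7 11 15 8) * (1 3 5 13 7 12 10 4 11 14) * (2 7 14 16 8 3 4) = [0, 4, 7, 11, 6, 13, 12, 16, 5, 9, 2, 15, 10, 14, 1, 3, 8] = (1 4 6 12 10 2 7 16 8 5 13 14)(3 11 15)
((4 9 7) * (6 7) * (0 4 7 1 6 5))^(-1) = (0 5 9 4)(1 6)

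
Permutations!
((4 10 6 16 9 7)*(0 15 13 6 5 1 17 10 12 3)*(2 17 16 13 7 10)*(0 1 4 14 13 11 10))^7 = (0 10 9 11 16 6 1 13 3 14 12 7 4 15 5)(2 17)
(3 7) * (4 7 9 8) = (3 9 8 4 7) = [0, 1, 2, 9, 7, 5, 6, 3, 4, 8]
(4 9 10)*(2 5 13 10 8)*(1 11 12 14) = (1 11 12 14)(2 5 13 10 4 9 8) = [0, 11, 5, 3, 9, 13, 6, 7, 2, 8, 4, 12, 14, 10, 1]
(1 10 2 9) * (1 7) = [0, 10, 9, 3, 4, 5, 6, 1, 8, 7, 2] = (1 10 2 9 7)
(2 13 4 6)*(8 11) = [0, 1, 13, 3, 6, 5, 2, 7, 11, 9, 10, 8, 12, 4] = (2 13 4 6)(8 11)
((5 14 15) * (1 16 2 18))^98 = ((1 16 2 18)(5 14 15))^98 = (1 2)(5 15 14)(16 18)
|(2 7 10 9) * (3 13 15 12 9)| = 8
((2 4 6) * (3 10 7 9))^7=(2 4 6)(3 9 7 10)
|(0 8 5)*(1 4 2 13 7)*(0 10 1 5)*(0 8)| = |(1 4 2 13 7 5 10)| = 7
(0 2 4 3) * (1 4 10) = [2, 4, 10, 0, 3, 5, 6, 7, 8, 9, 1] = (0 2 10 1 4 3)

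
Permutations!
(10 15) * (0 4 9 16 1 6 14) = (0 4 9 16 1 6 14)(10 15) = [4, 6, 2, 3, 9, 5, 14, 7, 8, 16, 15, 11, 12, 13, 0, 10, 1]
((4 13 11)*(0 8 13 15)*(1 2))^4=((0 8 13 11 4 15)(1 2))^4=(0 4 13)(8 15 11)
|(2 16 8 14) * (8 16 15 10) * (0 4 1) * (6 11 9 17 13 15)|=|(0 4 1)(2 6 11 9 17 13 15 10 8 14)|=30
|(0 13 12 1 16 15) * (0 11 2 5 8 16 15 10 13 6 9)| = 30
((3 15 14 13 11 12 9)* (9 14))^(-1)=(3 9 15)(11 13 14 12)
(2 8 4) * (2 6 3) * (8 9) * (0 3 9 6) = (0 3 2 6 9 8 4) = [3, 1, 6, 2, 0, 5, 9, 7, 4, 8]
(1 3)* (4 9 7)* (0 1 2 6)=(0 1 3 2 6)(4 9 7)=[1, 3, 6, 2, 9, 5, 0, 4, 8, 7]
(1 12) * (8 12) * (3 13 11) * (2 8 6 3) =(1 6 3 13 11 2 8 12) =[0, 6, 8, 13, 4, 5, 3, 7, 12, 9, 10, 2, 1, 11]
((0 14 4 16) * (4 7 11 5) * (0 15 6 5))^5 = ((0 14 7 11)(4 16 15 6 5))^5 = (16)(0 14 7 11)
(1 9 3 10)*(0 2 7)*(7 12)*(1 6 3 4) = (0 2 12 7)(1 9 4)(3 10 6) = [2, 9, 12, 10, 1, 5, 3, 0, 8, 4, 6, 11, 7]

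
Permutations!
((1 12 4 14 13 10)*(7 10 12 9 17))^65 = ((1 9 17 7 10)(4 14 13 12))^65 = (17)(4 14 13 12)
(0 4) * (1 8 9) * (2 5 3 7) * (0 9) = (0 4 9 1 8)(2 5 3 7) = [4, 8, 5, 7, 9, 3, 6, 2, 0, 1]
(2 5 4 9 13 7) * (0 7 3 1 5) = (0 7 2)(1 5 4 9 13 3) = [7, 5, 0, 1, 9, 4, 6, 2, 8, 13, 10, 11, 12, 3]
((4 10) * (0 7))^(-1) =((0 7)(4 10))^(-1) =(0 7)(4 10)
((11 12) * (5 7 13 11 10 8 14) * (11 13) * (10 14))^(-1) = ((5 7 11 12 14)(8 10))^(-1) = (5 14 12 11 7)(8 10)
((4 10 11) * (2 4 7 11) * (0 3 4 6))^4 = ((0 3 4 10 2 6)(7 11))^4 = (11)(0 2 4)(3 6 10)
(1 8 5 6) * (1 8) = (5 6 8) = [0, 1, 2, 3, 4, 6, 8, 7, 5]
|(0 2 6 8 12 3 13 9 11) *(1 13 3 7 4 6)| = |(0 2 1 13 9 11)(4 6 8 12 7)| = 30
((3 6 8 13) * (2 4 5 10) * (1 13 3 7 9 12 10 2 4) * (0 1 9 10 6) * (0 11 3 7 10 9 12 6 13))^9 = ((0 1)(2 12 13 10 4 5)(3 11)(6 8 7 9))^9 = (0 1)(2 10)(3 11)(4 12)(5 13)(6 8 7 9)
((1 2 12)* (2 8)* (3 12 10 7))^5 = ((1 8 2 10 7 3 12))^5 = (1 3 10 8 12 7 2)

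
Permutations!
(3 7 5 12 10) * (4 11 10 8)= (3 7 5 12 8 4 11 10)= [0, 1, 2, 7, 11, 12, 6, 5, 4, 9, 3, 10, 8]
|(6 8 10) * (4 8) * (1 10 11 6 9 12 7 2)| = 12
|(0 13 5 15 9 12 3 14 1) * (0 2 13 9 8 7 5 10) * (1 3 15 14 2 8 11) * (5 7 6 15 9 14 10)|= 70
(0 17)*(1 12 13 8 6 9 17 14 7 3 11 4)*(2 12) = (0 14 7 3 11 4 1 2 12 13 8 6 9 17) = [14, 2, 12, 11, 1, 5, 9, 3, 6, 17, 10, 4, 13, 8, 7, 15, 16, 0]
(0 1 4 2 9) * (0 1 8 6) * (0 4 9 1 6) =(0 8)(1 9 6 4 2) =[8, 9, 1, 3, 2, 5, 4, 7, 0, 6]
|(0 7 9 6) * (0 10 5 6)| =3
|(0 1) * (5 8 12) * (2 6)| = |(0 1)(2 6)(5 8 12)| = 6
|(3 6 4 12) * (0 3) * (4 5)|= 6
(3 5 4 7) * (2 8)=[0, 1, 8, 5, 7, 4, 6, 3, 2]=(2 8)(3 5 4 7)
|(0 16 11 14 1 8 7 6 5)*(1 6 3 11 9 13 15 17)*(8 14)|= 20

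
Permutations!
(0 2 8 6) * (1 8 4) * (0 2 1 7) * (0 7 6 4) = (0 1 8 4 6 2) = [1, 8, 0, 3, 6, 5, 2, 7, 4]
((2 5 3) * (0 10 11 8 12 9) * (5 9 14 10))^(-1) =((0 5 3 2 9)(8 12 14 10 11))^(-1) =(0 9 2 3 5)(8 11 10 14 12)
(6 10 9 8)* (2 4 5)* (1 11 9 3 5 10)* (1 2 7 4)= (1 11 9 8 6 2)(3 5 7 4 10)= [0, 11, 1, 5, 10, 7, 2, 4, 6, 8, 3, 9]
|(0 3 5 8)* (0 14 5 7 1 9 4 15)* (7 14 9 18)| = |(0 3 14 5 8 9 4 15)(1 18 7)| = 24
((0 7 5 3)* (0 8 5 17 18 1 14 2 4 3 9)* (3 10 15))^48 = ((0 7 17 18 1 14 2 4 10 15 3 8 5 9))^48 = (0 2 5 1 3 17 10)(4 9 14 8 18 15 7)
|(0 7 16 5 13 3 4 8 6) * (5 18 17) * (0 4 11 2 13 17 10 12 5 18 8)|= |(0 7 16 8 6 4)(2 13 3 11)(5 17 18 10 12)|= 60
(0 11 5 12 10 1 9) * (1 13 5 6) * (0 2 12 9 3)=(0 11 6 1 3)(2 12 10 13 5 9)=[11, 3, 12, 0, 4, 9, 1, 7, 8, 2, 13, 6, 10, 5]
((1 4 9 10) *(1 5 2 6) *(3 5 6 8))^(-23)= (1 9 6 4 10)(2 8 3 5)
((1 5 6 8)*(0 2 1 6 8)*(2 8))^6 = ((0 8 6)(1 5 2))^6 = (8)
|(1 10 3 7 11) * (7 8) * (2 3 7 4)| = |(1 10 7 11)(2 3 8 4)| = 4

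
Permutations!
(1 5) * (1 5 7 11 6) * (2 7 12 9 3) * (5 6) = [0, 12, 7, 2, 4, 6, 1, 11, 8, 3, 10, 5, 9] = (1 12 9 3 2 7 11 5 6)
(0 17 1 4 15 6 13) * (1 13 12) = (0 17 13)(1 4 15 6 12) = [17, 4, 2, 3, 15, 5, 12, 7, 8, 9, 10, 11, 1, 0, 14, 6, 16, 13]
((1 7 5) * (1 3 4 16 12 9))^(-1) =((1 7 5 3 4 16 12 9))^(-1) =(1 9 12 16 4 3 5 7)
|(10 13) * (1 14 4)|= |(1 14 4)(10 13)|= 6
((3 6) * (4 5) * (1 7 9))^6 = ((1 7 9)(3 6)(4 5))^6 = (9)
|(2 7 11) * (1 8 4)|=3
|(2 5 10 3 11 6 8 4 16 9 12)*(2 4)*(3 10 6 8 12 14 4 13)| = |(2 5 6 12 13 3 11 8)(4 16 9 14)| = 8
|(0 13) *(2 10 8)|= |(0 13)(2 10 8)|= 6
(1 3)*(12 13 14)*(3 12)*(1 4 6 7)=(1 12 13 14 3 4 6 7)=[0, 12, 2, 4, 6, 5, 7, 1, 8, 9, 10, 11, 13, 14, 3]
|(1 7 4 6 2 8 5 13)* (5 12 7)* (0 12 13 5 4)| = 6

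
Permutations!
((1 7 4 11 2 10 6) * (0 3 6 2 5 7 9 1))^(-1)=((0 3 6)(1 9)(2 10)(4 11 5 7))^(-1)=(0 6 3)(1 9)(2 10)(4 7 5 11)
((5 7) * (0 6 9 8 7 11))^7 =(11)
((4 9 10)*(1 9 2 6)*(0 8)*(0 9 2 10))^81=(4 10)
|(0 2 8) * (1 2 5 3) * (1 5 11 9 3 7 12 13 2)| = 10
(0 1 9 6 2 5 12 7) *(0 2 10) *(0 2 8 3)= [1, 9, 5, 0, 4, 12, 10, 8, 3, 6, 2, 11, 7]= (0 1 9 6 10 2 5 12 7 8 3)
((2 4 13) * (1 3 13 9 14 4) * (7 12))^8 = (4 14 9)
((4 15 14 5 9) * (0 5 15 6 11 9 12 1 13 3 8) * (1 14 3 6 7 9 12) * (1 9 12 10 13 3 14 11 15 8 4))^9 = (0 10 1 15 7)(3 14 12 5 13)(4 8 11 9 6)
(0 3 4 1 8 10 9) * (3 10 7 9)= [10, 8, 2, 4, 1, 5, 6, 9, 7, 0, 3]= (0 10 3 4 1 8 7 9)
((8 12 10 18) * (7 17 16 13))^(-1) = (7 13 16 17)(8 18 10 12)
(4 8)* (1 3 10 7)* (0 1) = (0 1 3 10 7)(4 8) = [1, 3, 2, 10, 8, 5, 6, 0, 4, 9, 7]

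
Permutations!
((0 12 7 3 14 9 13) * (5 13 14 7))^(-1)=(0 13 5 12)(3 7)(9 14)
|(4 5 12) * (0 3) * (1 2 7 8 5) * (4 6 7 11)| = |(0 3)(1 2 11 4)(5 12 6 7 8)| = 20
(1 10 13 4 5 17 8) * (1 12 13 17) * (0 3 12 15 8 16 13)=(0 3 12)(1 10 17 16 13 4 5)(8 15)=[3, 10, 2, 12, 5, 1, 6, 7, 15, 9, 17, 11, 0, 4, 14, 8, 13, 16]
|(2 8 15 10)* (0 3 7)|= 12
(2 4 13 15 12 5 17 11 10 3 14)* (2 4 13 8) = (2 13 15 12 5 17 11 10 3 14 4 8) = [0, 1, 13, 14, 8, 17, 6, 7, 2, 9, 3, 10, 5, 15, 4, 12, 16, 11]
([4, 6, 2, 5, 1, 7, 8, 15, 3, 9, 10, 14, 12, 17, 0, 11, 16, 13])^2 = [1, 8, 2, 7, 6, 15, 3, 11, 5, 9, 10, 0, 12, 13, 4, 14, 16, 17]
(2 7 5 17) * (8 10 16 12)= (2 7 5 17)(8 10 16 12)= [0, 1, 7, 3, 4, 17, 6, 5, 10, 9, 16, 11, 8, 13, 14, 15, 12, 2]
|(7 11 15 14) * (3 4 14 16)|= 7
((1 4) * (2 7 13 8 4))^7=((1 2 7 13 8 4))^7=(1 2 7 13 8 4)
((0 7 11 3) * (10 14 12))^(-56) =(10 14 12)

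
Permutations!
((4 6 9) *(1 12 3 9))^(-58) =(1 3 4)(6 12 9)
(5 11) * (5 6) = (5 11 6) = [0, 1, 2, 3, 4, 11, 5, 7, 8, 9, 10, 6]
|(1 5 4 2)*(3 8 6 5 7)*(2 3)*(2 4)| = 8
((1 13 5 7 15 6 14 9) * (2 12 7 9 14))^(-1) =((1 13 5 9)(2 12 7 15 6))^(-1) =(1 9 5 13)(2 6 15 7 12)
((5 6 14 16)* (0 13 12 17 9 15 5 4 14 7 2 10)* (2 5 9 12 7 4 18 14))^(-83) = ((0 13 7 5 6 4 2 10)(9 15)(12 17)(14 16 18))^(-83) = (0 4 7 10 6 13 2 5)(9 15)(12 17)(14 16 18)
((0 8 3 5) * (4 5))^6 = ((0 8 3 4 5))^6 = (0 8 3 4 5)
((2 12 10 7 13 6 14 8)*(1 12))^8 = ((1 12 10 7 13 6 14 8 2))^8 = (1 2 8 14 6 13 7 10 12)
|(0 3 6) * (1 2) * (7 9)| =6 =|(0 3 6)(1 2)(7 9)|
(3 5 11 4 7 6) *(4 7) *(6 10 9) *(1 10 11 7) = (1 10 9 6 3 5 7 11) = [0, 10, 2, 5, 4, 7, 3, 11, 8, 6, 9, 1]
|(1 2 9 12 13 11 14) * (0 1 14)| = 7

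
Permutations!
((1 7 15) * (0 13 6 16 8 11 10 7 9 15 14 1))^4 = (0 8 14)(1 13 11)(6 10 9)(7 15 16)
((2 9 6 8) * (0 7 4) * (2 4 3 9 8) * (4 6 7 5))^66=(9)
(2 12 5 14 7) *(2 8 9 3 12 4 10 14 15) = (2 4 10 14 7 8 9 3 12 5 15) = [0, 1, 4, 12, 10, 15, 6, 8, 9, 3, 14, 11, 5, 13, 7, 2]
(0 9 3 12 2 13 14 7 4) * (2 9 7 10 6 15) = (0 7 4)(2 13 14 10 6 15)(3 12 9) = [7, 1, 13, 12, 0, 5, 15, 4, 8, 3, 6, 11, 9, 14, 10, 2]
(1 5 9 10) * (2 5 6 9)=(1 6 9 10)(2 5)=[0, 6, 5, 3, 4, 2, 9, 7, 8, 10, 1]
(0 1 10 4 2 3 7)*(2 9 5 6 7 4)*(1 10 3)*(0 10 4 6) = (0 4 9 5)(1 3 6 7 10 2) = [4, 3, 1, 6, 9, 0, 7, 10, 8, 5, 2]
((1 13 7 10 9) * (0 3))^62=(1 7 9 13 10)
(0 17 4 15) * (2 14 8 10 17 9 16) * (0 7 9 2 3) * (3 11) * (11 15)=(0 2 14 8 10 17 4 11 3)(7 9 16 15)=[2, 1, 14, 0, 11, 5, 6, 9, 10, 16, 17, 3, 12, 13, 8, 7, 15, 4]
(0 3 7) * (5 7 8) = (0 3 8 5 7) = [3, 1, 2, 8, 4, 7, 6, 0, 5]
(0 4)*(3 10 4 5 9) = (0 5 9 3 10 4) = [5, 1, 2, 10, 0, 9, 6, 7, 8, 3, 4]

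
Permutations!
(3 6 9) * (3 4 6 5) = (3 5)(4 6 9) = [0, 1, 2, 5, 6, 3, 9, 7, 8, 4]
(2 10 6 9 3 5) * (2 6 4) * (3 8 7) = (2 10 4)(3 5 6 9 8 7) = [0, 1, 10, 5, 2, 6, 9, 3, 7, 8, 4]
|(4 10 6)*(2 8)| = 6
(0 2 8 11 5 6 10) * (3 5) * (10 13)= (0 2 8 11 3 5 6 13 10)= [2, 1, 8, 5, 4, 6, 13, 7, 11, 9, 0, 3, 12, 10]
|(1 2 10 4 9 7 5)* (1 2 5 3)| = 8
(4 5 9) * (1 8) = [0, 8, 2, 3, 5, 9, 6, 7, 1, 4] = (1 8)(4 5 9)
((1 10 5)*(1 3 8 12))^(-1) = (1 12 8 3 5 10)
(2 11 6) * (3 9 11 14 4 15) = (2 14 4 15 3 9 11 6) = [0, 1, 14, 9, 15, 5, 2, 7, 8, 11, 10, 6, 12, 13, 4, 3]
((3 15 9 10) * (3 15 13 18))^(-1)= (3 18 13)(9 15 10)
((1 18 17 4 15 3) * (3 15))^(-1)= ((1 18 17 4 3))^(-1)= (1 3 4 17 18)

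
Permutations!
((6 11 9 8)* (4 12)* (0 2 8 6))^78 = (12)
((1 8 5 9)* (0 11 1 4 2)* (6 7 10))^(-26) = (0 4 5 1)(2 9 8 11)(6 7 10)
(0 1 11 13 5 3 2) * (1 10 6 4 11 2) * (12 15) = (0 10 6 4 11 13 5 3 1 2)(12 15) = [10, 2, 0, 1, 11, 3, 4, 7, 8, 9, 6, 13, 15, 5, 14, 12]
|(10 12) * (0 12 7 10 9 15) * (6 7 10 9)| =6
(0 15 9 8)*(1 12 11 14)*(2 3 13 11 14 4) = (0 15 9 8)(1 12 14)(2 3 13 11 4) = [15, 12, 3, 13, 2, 5, 6, 7, 0, 8, 10, 4, 14, 11, 1, 9]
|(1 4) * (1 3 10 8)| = |(1 4 3 10 8)| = 5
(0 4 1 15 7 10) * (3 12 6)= (0 4 1 15 7 10)(3 12 6)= [4, 15, 2, 12, 1, 5, 3, 10, 8, 9, 0, 11, 6, 13, 14, 7]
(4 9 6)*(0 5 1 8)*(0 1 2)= [5, 8, 0, 3, 9, 2, 4, 7, 1, 6]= (0 5 2)(1 8)(4 9 6)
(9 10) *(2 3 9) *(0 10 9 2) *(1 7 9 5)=[10, 7, 3, 2, 4, 1, 6, 9, 8, 5, 0]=(0 10)(1 7 9 5)(2 3)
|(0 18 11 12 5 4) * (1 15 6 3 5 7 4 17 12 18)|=10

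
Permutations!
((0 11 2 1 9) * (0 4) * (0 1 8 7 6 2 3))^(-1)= (0 3 11)(1 4 9)(2 6 7 8)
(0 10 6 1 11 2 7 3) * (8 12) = (0 10 6 1 11 2 7 3)(8 12) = [10, 11, 7, 0, 4, 5, 1, 3, 12, 9, 6, 2, 8]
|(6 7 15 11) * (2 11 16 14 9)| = 8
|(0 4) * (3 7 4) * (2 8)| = 4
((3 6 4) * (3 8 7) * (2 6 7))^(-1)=((2 6 4 8)(3 7))^(-1)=(2 8 4 6)(3 7)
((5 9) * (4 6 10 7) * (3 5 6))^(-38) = (3 10 5 7 9 4 6)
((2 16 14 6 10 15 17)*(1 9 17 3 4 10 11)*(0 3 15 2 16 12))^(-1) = (0 12 2 10 4 3)(1 11 6 14 16 17 9)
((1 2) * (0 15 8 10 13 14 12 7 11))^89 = ((0 15 8 10 13 14 12 7 11)(1 2))^89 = (0 11 7 12 14 13 10 8 15)(1 2)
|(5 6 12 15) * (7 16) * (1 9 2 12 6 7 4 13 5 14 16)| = 11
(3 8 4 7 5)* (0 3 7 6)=(0 3 8 4 6)(5 7)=[3, 1, 2, 8, 6, 7, 0, 5, 4]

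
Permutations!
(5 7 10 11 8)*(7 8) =[0, 1, 2, 3, 4, 8, 6, 10, 5, 9, 11, 7] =(5 8)(7 10 11)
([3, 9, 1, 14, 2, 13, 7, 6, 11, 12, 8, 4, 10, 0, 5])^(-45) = (14)(1 10 4 9 8 2 12 11)(6 7)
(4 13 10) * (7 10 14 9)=(4 13 14 9 7 10)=[0, 1, 2, 3, 13, 5, 6, 10, 8, 7, 4, 11, 12, 14, 9]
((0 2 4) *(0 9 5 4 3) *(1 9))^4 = ((0 2 3)(1 9 5 4))^4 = (9)(0 2 3)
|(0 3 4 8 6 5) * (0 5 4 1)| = |(0 3 1)(4 8 6)| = 3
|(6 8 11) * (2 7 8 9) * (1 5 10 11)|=|(1 5 10 11 6 9 2 7 8)|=9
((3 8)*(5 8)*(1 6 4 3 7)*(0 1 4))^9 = (3 4 7 8 5)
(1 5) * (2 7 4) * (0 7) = (0 7 4 2)(1 5) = [7, 5, 0, 3, 2, 1, 6, 4]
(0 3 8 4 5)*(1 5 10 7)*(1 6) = (0 3 8 4 10 7 6 1 5) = [3, 5, 2, 8, 10, 0, 1, 6, 4, 9, 7]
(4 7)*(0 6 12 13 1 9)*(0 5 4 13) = (0 6 12)(1 9 5 4 7 13) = [6, 9, 2, 3, 7, 4, 12, 13, 8, 5, 10, 11, 0, 1]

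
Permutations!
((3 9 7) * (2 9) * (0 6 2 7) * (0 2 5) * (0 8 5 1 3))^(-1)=((0 6 1 3 7)(2 9)(5 8))^(-1)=(0 7 3 1 6)(2 9)(5 8)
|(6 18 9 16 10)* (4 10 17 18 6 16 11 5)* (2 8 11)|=|(2 8 11 5 4 10 16 17 18 9)|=10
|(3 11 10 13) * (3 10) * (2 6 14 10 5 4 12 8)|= |(2 6 14 10 13 5 4 12 8)(3 11)|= 18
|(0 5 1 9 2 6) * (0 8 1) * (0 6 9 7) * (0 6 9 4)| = 20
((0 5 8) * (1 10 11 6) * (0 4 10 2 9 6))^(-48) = ((0 5 8 4 10 11)(1 2 9 6))^(-48) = (11)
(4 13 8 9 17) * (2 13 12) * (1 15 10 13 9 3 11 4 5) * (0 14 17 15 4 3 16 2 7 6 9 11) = [14, 4, 11, 0, 12, 1, 9, 6, 16, 15, 13, 3, 7, 8, 17, 10, 2, 5] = (0 14 17 5 1 4 12 7 6 9 15 10 13 8 16 2 11 3)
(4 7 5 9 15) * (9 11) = (4 7 5 11 9 15) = [0, 1, 2, 3, 7, 11, 6, 5, 8, 15, 10, 9, 12, 13, 14, 4]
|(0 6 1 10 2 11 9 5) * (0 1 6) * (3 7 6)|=6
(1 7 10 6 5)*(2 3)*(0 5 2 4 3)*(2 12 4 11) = [5, 7, 0, 11, 3, 1, 12, 10, 8, 9, 6, 2, 4] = (0 5 1 7 10 6 12 4 3 11 2)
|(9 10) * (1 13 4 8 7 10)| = |(1 13 4 8 7 10 9)| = 7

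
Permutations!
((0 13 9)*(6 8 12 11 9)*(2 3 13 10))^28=((0 10 2 3 13 6 8 12 11 9))^28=(0 11 8 13 2)(3 10 9 12 6)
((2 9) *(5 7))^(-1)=(2 9)(5 7)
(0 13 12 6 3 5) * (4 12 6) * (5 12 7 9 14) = (0 13 6 3 12 4 7 9 14 5) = [13, 1, 2, 12, 7, 0, 3, 9, 8, 14, 10, 11, 4, 6, 5]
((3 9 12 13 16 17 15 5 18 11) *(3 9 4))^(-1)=(3 4)(5 15 17 16 13 12 9 11 18)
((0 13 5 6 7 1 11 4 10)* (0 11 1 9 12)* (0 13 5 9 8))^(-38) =(0 6 8 5 7)(4 10 11)(9 12 13)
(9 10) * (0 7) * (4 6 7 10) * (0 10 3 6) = (0 3 6 7 10 9 4) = [3, 1, 2, 6, 0, 5, 7, 10, 8, 4, 9]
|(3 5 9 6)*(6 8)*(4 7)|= |(3 5 9 8 6)(4 7)|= 10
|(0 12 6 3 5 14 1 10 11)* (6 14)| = 6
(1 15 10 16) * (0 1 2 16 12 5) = (0 1 15 10 12 5)(2 16) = [1, 15, 16, 3, 4, 0, 6, 7, 8, 9, 12, 11, 5, 13, 14, 10, 2]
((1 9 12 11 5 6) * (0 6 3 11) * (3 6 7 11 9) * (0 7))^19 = ((1 3 9 12 7 11 5 6))^19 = (1 12 5 3 7 6 9 11)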